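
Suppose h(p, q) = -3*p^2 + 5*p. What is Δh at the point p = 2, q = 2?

∂²h/∂p² = -6
∂²h/∂q² = 0
∇²h = -6
At (2, 2): -6.

-6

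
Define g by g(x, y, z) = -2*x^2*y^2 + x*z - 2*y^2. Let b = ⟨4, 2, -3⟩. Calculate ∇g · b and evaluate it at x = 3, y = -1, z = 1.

27

∂g/∂x = -4*x*y^2 + z
∂g/∂y = -4*x^2*y - 4*y
∂g/∂z = x
∇g at (3, -1, 1) = (-11, 40, 3)
∇g · b = (-11)(4) + (40)(2) + (3)(-3) = 27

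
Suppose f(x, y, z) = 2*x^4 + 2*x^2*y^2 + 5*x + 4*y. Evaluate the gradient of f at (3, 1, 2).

(233, 40, 0)

∂f/∂x = 8*x^3 + 4*x*y^2 + 5
∂f/∂y = 4*x^2*y + 4
∂f/∂z = 0
∇f = (8*x^3 + 4*x*y^2 + 5, 4*x^2*y + 4, 0)
At (3, 1, 2): (233, 40, 0).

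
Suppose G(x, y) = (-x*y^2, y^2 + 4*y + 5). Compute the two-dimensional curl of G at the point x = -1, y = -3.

∂G₂/∂x = 0
∂G₁/∂y = -2*x*y
Scalar curl = 2*x*y
At (-1, -3): 6.

6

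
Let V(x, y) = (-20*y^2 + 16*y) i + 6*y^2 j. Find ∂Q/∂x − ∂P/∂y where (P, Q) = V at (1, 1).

24

∂V₂/∂x = 0
∂V₁/∂y = -40*y + 16
Scalar curl = 40*y - 16
At (1, 1): 24.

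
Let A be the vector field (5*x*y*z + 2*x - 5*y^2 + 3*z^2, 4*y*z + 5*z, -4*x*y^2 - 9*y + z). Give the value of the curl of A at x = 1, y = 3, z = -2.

(-50, 39, 40)

(∇×A)₁ = ∂A₃/∂y − ∂A₂/∂z = -8*x*y - 4*y - 14
(∇×A)₂ = ∂A₁/∂z − ∂A₃/∂x = 5*x*y + 4*y^2 + 6*z
(∇×A)₃ = ∂A₂/∂x − ∂A₁/∂y = -5*x*z + 10*y
∇×A = (-8*x*y - 4*y - 14, 5*x*y + 4*y^2 + 6*z, -5*x*z + 10*y)
At (1, 3, -2): (-50, 39, 40).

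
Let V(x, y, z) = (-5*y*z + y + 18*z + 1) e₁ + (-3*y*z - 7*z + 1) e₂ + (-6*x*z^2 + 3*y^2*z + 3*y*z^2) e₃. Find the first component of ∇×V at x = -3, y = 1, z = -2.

10

(∇×V)_1 = ∂V₃/∂y − ∂V₂/∂z
= 6*y*z + 3*z^2 − (-3*y - 7)
= 6*y*z + 3*y + 3*z^2 + 7
At (-3, 1, -2): 10.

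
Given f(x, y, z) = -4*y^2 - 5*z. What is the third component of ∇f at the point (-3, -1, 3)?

-5

(∇f)_3 = ∂f/∂z = -5
At (-3, -1, 3): -5.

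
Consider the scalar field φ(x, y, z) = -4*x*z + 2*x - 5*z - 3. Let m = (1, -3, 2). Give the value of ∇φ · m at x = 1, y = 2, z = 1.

-20

∂φ/∂x = -4*z + 2
∂φ/∂y = 0
∂φ/∂z = -4*x - 5
∇φ at (1, 2, 1) = (-2, 0, -9)
∇φ · m = (-2)(1) + (0)(-3) + (-9)(2) = -20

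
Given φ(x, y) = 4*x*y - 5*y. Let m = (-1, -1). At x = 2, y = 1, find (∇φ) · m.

∂φ/∂x = 4*y
∂φ/∂y = 4*x - 5
∇φ at (2, 1) = (4, 3)
∇φ · m = (4)(-1) + (3)(-1) = -7

-7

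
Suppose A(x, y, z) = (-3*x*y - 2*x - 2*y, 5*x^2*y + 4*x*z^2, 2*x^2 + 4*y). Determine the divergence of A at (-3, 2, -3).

∂A₁/∂x = -3*y - 2
∂A₂/∂y = 5*x^2
∂A₃/∂z = 0
∇·A = 5*x^2 - 3*y - 2
At (-3, 2, -3): 37.

37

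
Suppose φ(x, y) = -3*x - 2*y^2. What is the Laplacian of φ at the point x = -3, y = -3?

∂²φ/∂x² = 0
∂²φ/∂y² = -4
∇²φ = -4
At (-3, -3): -4.

-4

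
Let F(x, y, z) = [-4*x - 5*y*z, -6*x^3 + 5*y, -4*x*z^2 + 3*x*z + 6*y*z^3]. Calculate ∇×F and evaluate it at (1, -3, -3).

(-162, 60, -33)

(∇×F)₁ = ∂F₃/∂y − ∂F₂/∂z = 6*z^3
(∇×F)₂ = ∂F₁/∂z − ∂F₃/∂x = -5*y + 4*z^2 - 3*z
(∇×F)₃ = ∂F₂/∂x − ∂F₁/∂y = -18*x^2 + 5*z
∇×F = (6*z^3, -5*y + 4*z^2 - 3*z, -18*x^2 + 5*z)
At (1, -3, -3): (-162, 60, -33).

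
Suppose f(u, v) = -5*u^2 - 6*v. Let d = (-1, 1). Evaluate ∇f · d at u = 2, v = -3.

14

∂f/∂u = -10*u
∂f/∂v = -6
∇f at (2, -3) = (-20, -6)
∇f · d = (-20)(-1) + (-6)(1) = 14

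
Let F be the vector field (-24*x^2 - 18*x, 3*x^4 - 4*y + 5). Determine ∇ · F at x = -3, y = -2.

∂F₁/∂x = -48*x - 18
∂F₂/∂y = -4
∇·F = -48*x - 22
At (-3, -2): 122.

122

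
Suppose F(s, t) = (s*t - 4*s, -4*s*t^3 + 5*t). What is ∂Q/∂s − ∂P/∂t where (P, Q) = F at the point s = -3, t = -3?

111

∂F₂/∂s = -4*t^3
∂F₁/∂t = s
Scalar curl = -s - 4*t^3
At (-3, -3): 111.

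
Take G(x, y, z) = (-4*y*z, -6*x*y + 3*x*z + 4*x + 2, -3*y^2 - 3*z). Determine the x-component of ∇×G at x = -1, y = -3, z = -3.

21

(∇×G)_1 = ∂G₃/∂y − ∂G₂/∂z
= -6*y − (3*x)
= -3*x - 6*y
At (-1, -3, -3): 21.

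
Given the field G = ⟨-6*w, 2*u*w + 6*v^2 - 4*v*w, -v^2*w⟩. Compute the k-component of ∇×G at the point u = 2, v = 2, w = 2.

(∇×G)_3 = ∂G₂/∂u − ∂G₁/∂v
= 2*w − (0)
= 2*w
At (2, 2, 2): 4.

4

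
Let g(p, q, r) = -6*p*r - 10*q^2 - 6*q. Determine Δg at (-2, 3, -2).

∂²g/∂p² = 0
∂²g/∂q² = -20
∂²g/∂r² = 0
∇²g = -20
At (-2, 3, -2): -20.

-20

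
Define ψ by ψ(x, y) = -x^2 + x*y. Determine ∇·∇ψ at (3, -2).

-2

∂²ψ/∂x² = -2
∂²ψ/∂y² = 0
∇²ψ = -2
At (3, -2): -2.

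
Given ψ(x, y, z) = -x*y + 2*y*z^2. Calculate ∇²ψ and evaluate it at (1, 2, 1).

8

∂²ψ/∂x² = 0
∂²ψ/∂y² = 0
∂²ψ/∂z² = 4*y
∇²ψ = 4*y
At (1, 2, 1): 8.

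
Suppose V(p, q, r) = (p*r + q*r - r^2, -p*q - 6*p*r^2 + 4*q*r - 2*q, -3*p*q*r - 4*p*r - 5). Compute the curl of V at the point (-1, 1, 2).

(-22, 10, -27)

(∇×V)₁ = ∂V₃/∂q − ∂V₂/∂r = 9*p*r - 4*q
(∇×V)₂ = ∂V₁/∂r − ∂V₃/∂p = p + 3*q*r + q + 2*r
(∇×V)₃ = ∂V₂/∂p − ∂V₁/∂q = -q - 6*r^2 - r
∇×V = (9*p*r - 4*q, p + 3*q*r + q + 2*r, -q - 6*r^2 - r)
At (-1, 1, 2): (-22, 10, -27).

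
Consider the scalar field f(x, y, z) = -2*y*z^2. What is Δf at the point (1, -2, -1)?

8

∂²f/∂x² = 0
∂²f/∂y² = 0
∂²f/∂z² = -4*y
∇²f = -4*y
At (1, -2, -1): 8.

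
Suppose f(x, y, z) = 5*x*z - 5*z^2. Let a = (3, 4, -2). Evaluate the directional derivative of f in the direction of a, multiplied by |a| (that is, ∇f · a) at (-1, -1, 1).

45

∂f/∂x = 5*z
∂f/∂y = 0
∂f/∂z = 5*x - 10*z
∇f at (-1, -1, 1) = (5, 0, -15)
∇f · a = (5)(3) + (0)(4) + (-15)(-2) = 45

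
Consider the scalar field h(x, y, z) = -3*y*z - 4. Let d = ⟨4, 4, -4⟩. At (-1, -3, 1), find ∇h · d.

-48

∂h/∂x = 0
∂h/∂y = -3*z
∂h/∂z = -3*y
∇h at (-1, -3, 1) = (0, -3, 9)
∇h · d = (0)(4) + (-3)(4) + (9)(-4) = -48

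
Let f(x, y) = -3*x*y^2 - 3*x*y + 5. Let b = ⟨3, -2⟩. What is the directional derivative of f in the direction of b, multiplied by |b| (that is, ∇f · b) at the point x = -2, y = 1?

-54

∂f/∂x = -3*y^2 - 3*y
∂f/∂y = -6*x*y - 3*x
∇f at (-2, 1) = (-6, 18)
∇f · b = (-6)(3) + (18)(-2) = -54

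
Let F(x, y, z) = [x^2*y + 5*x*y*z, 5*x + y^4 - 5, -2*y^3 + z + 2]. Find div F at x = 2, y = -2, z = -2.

-19

∂F₁/∂x = 2*x*y + 5*y*z
∂F₂/∂y = 4*y^3
∂F₃/∂z = 1
∇·F = 2*x*y + 4*y^3 + 5*y*z + 1
At (2, -2, -2): -19.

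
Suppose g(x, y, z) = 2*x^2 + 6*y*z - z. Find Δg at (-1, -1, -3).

4

∂²g/∂x² = 4
∂²g/∂y² = 0
∂²g/∂z² = 0
∇²g = 4
At (-1, -1, -3): 4.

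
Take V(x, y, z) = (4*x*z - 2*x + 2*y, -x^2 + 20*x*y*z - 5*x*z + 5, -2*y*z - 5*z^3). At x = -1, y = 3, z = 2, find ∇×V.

(∇×V)₁ = ∂V₃/∂y − ∂V₂/∂z = -20*x*y + 5*x - 2*z
(∇×V)₂ = ∂V₁/∂z − ∂V₃/∂x = 4*x
(∇×V)₃ = ∂V₂/∂x − ∂V₁/∂y = -2*x + 20*y*z - 5*z - 2
∇×V = (-20*x*y + 5*x - 2*z, 4*x, -2*x + 20*y*z - 5*z - 2)
At (-1, 3, 2): (51, -4, 110).

(51, -4, 110)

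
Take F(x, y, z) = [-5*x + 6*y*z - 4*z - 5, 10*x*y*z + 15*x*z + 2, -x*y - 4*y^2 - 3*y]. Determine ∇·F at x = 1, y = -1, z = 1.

5

∂F₁/∂x = -5
∂F₂/∂y = 10*x*z
∂F₃/∂z = 0
∇·F = 10*x*z - 5
At (1, -1, 1): 5.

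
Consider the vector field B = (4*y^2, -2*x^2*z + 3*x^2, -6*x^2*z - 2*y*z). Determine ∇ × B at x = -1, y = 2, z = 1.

(0, -12, -18)

(∇×B)₁ = ∂B₃/∂y − ∂B₂/∂z = 2*x^2 - 2*z
(∇×B)₂ = ∂B₁/∂z − ∂B₃/∂x = 12*x*z
(∇×B)₃ = ∂B₂/∂x − ∂B₁/∂y = -4*x*z + 6*x - 8*y
∇×B = (2*x^2 - 2*z, 12*x*z, -4*x*z + 6*x - 8*y)
At (-1, 2, 1): (0, -12, -18).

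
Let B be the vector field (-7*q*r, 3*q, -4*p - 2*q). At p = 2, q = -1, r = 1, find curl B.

(∇×B)₁ = ∂B₃/∂q − ∂B₂/∂r = -2
(∇×B)₂ = ∂B₁/∂r − ∂B₃/∂p = -7*q + 4
(∇×B)₃ = ∂B₂/∂p − ∂B₁/∂q = 7*r
∇×B = (-2, -7*q + 4, 7*r)
At (2, -1, 1): (-2, 11, 7).

(-2, 11, 7)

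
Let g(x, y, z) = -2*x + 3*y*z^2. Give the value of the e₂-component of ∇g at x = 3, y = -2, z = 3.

(∇g)_2 = ∂g/∂y = 3*z^2
At (3, -2, 3): 27.

27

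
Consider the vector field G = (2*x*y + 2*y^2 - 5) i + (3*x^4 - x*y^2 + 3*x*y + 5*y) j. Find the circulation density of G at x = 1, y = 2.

∂G₂/∂x = 12*x^3 - y^2 + 3*y
∂G₁/∂y = 2*x + 4*y
Scalar curl = 12*x^3 - 2*x - y^2 - y
At (1, 2): 4.

4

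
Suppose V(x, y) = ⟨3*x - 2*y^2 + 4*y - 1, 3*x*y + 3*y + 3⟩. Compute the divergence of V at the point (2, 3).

12

∂V₁/∂x = 3
∂V₂/∂y = 3*x + 3
∇·V = 3*x + 6
At (2, 3): 12.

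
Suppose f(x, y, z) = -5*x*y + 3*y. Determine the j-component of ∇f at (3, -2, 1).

-12

(∇f)_2 = ∂f/∂y = -5*x + 3
At (3, -2, 1): -12.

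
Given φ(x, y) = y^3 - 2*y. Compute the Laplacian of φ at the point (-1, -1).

∂²φ/∂x² = 0
∂²φ/∂y² = 6*y
∇²φ = 6*y
At (-1, -1): -6.

-6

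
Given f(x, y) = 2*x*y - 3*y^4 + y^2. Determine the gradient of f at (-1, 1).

(2, -12)

∂f/∂x = 2*y
∂f/∂y = 2*x - 12*y^3 + 2*y
∇f = (2*y, 2*x - 12*y^3 + 2*y)
At (-1, 1): (2, -12).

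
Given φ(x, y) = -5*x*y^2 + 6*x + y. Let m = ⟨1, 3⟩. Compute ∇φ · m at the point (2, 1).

∂φ/∂x = -5*y^2 + 6
∂φ/∂y = -10*x*y + 1
∇φ at (2, 1) = (1, -19)
∇φ · m = (1)(1) + (-19)(3) = -56

-56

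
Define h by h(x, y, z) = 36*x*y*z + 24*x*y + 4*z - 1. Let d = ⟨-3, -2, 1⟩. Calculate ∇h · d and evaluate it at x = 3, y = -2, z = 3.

∂h/∂x = 36*y*z + 24*y
∂h/∂y = 36*x*z + 24*x
∂h/∂z = 36*x*y + 4
∇h at (3, -2, 3) = (-264, 396, -212)
∇h · d = (-264)(-3) + (396)(-2) + (-212)(1) = -212

-212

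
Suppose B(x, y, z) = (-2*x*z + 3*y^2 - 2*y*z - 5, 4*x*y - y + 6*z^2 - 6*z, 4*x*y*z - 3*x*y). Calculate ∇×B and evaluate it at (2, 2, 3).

(-12, -26, 2)

(∇×B)₁ = ∂B₃/∂y − ∂B₂/∂z = 4*x*z - 3*x - 12*z + 6
(∇×B)₂ = ∂B₁/∂z − ∂B₃/∂x = -2*x - 4*y*z + y
(∇×B)₃ = ∂B₂/∂x − ∂B₁/∂y = -2*y + 2*z
∇×B = (4*x*z - 3*x - 12*z + 6, -2*x - 4*y*z + y, -2*y + 2*z)
At (2, 2, 3): (-12, -26, 2).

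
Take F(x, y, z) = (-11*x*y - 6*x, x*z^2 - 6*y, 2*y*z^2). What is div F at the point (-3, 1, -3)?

-35

∂F₁/∂x = -11*y - 6
∂F₂/∂y = -6
∂F₃/∂z = 4*y*z
∇·F = 4*y*z - 11*y - 12
At (-3, 1, -3): -35.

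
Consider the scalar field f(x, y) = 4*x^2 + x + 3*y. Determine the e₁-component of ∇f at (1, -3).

9

(∇f)_1 = ∂f/∂x = 8*x + 1
At (1, -3): 9.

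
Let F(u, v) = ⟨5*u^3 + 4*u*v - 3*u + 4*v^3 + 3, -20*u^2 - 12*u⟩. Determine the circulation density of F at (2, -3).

∂F₂/∂u = -40*u - 12
∂F₁/∂v = 4*u + 12*v^2
Scalar curl = -44*u - 12*v^2 - 12
At (2, -3): -208.

-208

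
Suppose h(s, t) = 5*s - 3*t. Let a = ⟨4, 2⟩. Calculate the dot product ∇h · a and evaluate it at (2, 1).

∂h/∂s = 5
∂h/∂t = -3
∇h at (2, 1) = (5, -3)
∇h · a = (5)(4) + (-3)(2) = 14

14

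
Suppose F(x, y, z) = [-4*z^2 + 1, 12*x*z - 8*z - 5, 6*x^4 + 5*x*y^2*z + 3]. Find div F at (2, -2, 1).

∂F₁/∂x = 0
∂F₂/∂y = 0
∂F₃/∂z = 5*x*y^2
∇·F = 5*x*y^2
At (2, -2, 1): 40.

40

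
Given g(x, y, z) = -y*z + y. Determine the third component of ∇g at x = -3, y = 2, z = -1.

(∇g)_3 = ∂g/∂z = -y
At (-3, 2, -1): -2.

-2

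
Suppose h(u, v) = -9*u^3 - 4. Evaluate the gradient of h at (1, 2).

(-27, 0)

∂h/∂u = -27*u^2
∂h/∂v = 0
∇h = (-27*u^2, 0)
At (1, 2): (-27, 0).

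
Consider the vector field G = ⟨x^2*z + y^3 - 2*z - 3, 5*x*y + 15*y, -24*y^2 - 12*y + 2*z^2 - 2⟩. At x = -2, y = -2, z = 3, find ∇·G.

∂G₁/∂x = 2*x*z
∂G₂/∂y = 5*x + 15
∂G₃/∂z = 4*z
∇·G = 2*x*z + 5*x + 4*z + 15
At (-2, -2, 3): 5.

5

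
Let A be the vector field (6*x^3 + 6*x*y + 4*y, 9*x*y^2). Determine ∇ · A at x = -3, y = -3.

∂A₁/∂x = 18*x^2 + 6*y
∂A₂/∂y = 18*x*y
∇·A = 18*x^2 + 18*x*y + 6*y
At (-3, -3): 306.

306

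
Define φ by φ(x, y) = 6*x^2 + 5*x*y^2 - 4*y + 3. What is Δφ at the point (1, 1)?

∂²φ/∂x² = 12
∂²φ/∂y² = 10*x
∇²φ = 10*x + 12
At (1, 1): 22.

22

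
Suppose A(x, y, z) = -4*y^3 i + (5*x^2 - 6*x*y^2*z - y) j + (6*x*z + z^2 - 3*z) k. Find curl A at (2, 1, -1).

(12, 6, 38)

(∇×A)₁ = ∂A₃/∂y − ∂A₂/∂z = 6*x*y^2
(∇×A)₂ = ∂A₁/∂z − ∂A₃/∂x = -6*z
(∇×A)₃ = ∂A₂/∂x − ∂A₁/∂y = 10*x - 6*y^2*z + 12*y^2
∇×A = (6*x*y^2, -6*z, 10*x - 6*y^2*z + 12*y^2)
At (2, 1, -1): (12, 6, 38).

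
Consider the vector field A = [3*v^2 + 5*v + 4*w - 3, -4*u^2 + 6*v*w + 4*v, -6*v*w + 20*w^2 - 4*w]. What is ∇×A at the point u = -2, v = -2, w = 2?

(∇×A)₁ = ∂A₃/∂v − ∂A₂/∂w = -6*v - 6*w
(∇×A)₂ = ∂A₁/∂w − ∂A₃/∂u = 4
(∇×A)₃ = ∂A₂/∂u − ∂A₁/∂v = -8*u - 6*v - 5
∇×A = (-6*v - 6*w, 4, -8*u - 6*v - 5)
At (-2, -2, 2): (0, 4, 23).

(0, 4, 23)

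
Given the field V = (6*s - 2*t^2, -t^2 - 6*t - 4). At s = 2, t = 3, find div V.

-6

∂V₁/∂s = 6
∂V₂/∂t = -2*t - 6
∇·V = -2*t
At (2, 3): -6.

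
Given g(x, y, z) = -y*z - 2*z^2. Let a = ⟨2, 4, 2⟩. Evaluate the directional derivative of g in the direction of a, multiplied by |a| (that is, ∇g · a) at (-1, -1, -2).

26

∂g/∂x = 0
∂g/∂y = -z
∂g/∂z = -y - 4*z
∇g at (-1, -1, -2) = (0, 2, 9)
∇g · a = (0)(2) + (2)(4) + (9)(2) = 26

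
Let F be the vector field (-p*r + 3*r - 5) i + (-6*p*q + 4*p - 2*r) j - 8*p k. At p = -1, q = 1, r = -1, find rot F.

(∇×F)₁ = ∂F₃/∂q − ∂F₂/∂r = 2
(∇×F)₂ = ∂F₁/∂r − ∂F₃/∂p = -p + 11
(∇×F)₃ = ∂F₂/∂p − ∂F₁/∂q = -6*q + 4
∇×F = (2, -p + 11, -6*q + 4)
At (-1, 1, -1): (2, 12, -2).

(2, 12, -2)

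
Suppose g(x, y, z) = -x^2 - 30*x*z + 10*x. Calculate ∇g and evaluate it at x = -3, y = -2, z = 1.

(-14, 0, 90)

∂g/∂x = -2*x - 30*z + 10
∂g/∂y = 0
∂g/∂z = -30*x
∇g = (-2*x - 30*z + 10, 0, -30*x)
At (-3, -2, 1): (-14, 0, 90).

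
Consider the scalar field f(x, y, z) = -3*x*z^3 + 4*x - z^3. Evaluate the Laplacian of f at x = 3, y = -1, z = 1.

∂²f/∂x² = 0
∂²f/∂y² = 0
∂²f/∂z² = -6*z*(3*x + 1)
∇²f = -18*x*z - 6*z
At (3, -1, 1): -60.

-60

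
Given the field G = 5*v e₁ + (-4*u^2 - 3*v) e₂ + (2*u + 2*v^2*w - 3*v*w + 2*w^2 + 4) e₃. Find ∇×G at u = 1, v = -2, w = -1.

(11, -2, -13)

(∇×G)₁ = ∂G₃/∂v − ∂G₂/∂w = 4*v*w - 3*w
(∇×G)₂ = ∂G₁/∂w − ∂G₃/∂u = -2
(∇×G)₃ = ∂G₂/∂u − ∂G₁/∂v = -8*u - 5
∇×G = (4*v*w - 3*w, -2, -8*u - 5)
At (1, -2, -1): (11, -2, -13).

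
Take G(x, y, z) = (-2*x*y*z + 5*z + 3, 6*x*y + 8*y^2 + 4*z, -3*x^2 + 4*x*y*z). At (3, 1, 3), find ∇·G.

40

∂G₁/∂x = -2*y*z
∂G₂/∂y = 6*x + 16*y
∂G₃/∂z = 4*x*y
∇·G = 4*x*y + 6*x - 2*y*z + 16*y
At (3, 1, 3): 40.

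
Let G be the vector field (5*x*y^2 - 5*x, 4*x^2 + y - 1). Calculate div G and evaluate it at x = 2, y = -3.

41

∂G₁/∂x = 5*y^2 - 5
∂G₂/∂y = 1
∇·G = 5*y^2 - 4
At (2, -3): 41.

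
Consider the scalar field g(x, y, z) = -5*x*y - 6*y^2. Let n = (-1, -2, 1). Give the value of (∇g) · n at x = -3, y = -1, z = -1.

∂g/∂x = -5*y
∂g/∂y = -5*x - 12*y
∂g/∂z = 0
∇g at (-3, -1, -1) = (5, 27, 0)
∇g · n = (5)(-1) + (27)(-2) + (0)(1) = -59

-59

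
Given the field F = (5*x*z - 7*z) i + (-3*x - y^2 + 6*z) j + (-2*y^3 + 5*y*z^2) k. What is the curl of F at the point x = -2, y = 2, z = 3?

(15, -17, -3)

(∇×F)₁ = ∂F₃/∂y − ∂F₂/∂z = -6*y^2 + 5*z^2 - 6
(∇×F)₂ = ∂F₁/∂z − ∂F₃/∂x = 5*x - 7
(∇×F)₃ = ∂F₂/∂x − ∂F₁/∂y = -3
∇×F = (-6*y^2 + 5*z^2 - 6, 5*x - 7, -3)
At (-2, 2, 3): (15, -17, -3).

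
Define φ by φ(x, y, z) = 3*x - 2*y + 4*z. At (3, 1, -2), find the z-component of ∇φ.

4

(∇φ)_3 = ∂φ/∂z = 4
At (3, 1, -2): 4.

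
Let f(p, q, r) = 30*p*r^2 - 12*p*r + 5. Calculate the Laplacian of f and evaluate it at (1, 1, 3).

60

∂²f/∂p² = 0
∂²f/∂q² = 0
∂²f/∂r² = 60*p
∇²f = 60*p
At (1, 1, 3): 60.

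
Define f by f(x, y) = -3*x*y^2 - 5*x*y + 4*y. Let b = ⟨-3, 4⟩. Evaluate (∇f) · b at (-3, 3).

∂f/∂x = -3*y^2 - 5*y
∂f/∂y = -6*x*y - 5*x + 4
∇f at (-3, 3) = (-42, 73)
∇f · b = (-42)(-3) + (73)(4) = 418

418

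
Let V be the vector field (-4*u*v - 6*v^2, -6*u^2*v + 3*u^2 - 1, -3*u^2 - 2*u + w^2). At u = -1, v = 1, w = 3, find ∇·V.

∂V₁/∂u = -4*v
∂V₂/∂v = -6*u^2
∂V₃/∂w = 2*w
∇·V = -6*u^2 - 4*v + 2*w
At (-1, 1, 3): -4.

-4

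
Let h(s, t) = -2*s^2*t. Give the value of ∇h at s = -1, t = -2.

∂h/∂s = -4*s*t
∂h/∂t = -2*s^2
∇h = (-4*s*t, -2*s^2)
At (-1, -2): (-8, -2).

(-8, -2)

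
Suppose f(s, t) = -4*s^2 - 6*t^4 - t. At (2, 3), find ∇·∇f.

-656

∂²f/∂s² = -8
∂²f/∂t² = -72*t^2
∇²f = -72*t^2 - 8
At (2, 3): -656.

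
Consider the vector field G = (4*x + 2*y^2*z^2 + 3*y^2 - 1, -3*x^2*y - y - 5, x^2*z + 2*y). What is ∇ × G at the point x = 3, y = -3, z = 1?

(2, 30, 84)

(∇×G)₁ = ∂G₃/∂y − ∂G₂/∂z = 2
(∇×G)₂ = ∂G₁/∂z − ∂G₃/∂x = -2*x*z + 4*y^2*z
(∇×G)₃ = ∂G₂/∂x − ∂G₁/∂y = -6*x*y - 4*y*z^2 - 6*y
∇×G = (2, -2*x*z + 4*y^2*z, -6*x*y - 4*y*z^2 - 6*y)
At (3, -3, 1): (2, 30, 84).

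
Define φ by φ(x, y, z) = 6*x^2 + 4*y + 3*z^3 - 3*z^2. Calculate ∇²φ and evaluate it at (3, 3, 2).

42

∂²φ/∂x² = 12
∂²φ/∂y² = 0
∂²φ/∂z² = 6*(3*z - 1)
∇²φ = 18*z + 6
At (3, 3, 2): 42.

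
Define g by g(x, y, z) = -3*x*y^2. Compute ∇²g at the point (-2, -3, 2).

12

∂²g/∂x² = 0
∂²g/∂y² = -6*x
∂²g/∂z² = 0
∇²g = -6*x
At (-2, -3, 2): 12.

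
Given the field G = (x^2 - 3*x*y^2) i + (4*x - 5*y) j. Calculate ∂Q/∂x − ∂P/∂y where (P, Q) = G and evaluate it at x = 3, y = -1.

-14

∂G₂/∂x = 4
∂G₁/∂y = -6*x*y
Scalar curl = 6*x*y + 4
At (3, -1): -14.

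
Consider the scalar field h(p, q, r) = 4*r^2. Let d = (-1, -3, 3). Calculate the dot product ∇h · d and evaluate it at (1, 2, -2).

∂h/∂p = 0
∂h/∂q = 0
∂h/∂r = 8*r
∇h at (1, 2, -2) = (0, 0, -16)
∇h · d = (0)(-1) + (0)(-3) + (-16)(3) = -48

-48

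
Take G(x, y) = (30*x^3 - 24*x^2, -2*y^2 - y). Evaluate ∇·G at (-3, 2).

945

∂G₁/∂x = 90*x^2 - 48*x
∂G₂/∂y = -4*y - 1
∇·G = 90*x^2 - 48*x - 4*y - 1
At (-3, 2): 945.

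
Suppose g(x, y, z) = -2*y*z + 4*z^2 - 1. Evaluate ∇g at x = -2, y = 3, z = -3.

∂g/∂x = 0
∂g/∂y = -2*z
∂g/∂z = -2*y + 8*z
∇g = (0, -2*z, -2*y + 8*z)
At (-2, 3, -3): (0, 6, -30).

(0, 6, -30)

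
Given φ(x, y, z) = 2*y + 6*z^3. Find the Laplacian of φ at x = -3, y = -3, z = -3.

∂²φ/∂x² = 0
∂²φ/∂y² = 0
∂²φ/∂z² = 36*z
∇²φ = 36*z
At (-3, -3, -3): -108.

-108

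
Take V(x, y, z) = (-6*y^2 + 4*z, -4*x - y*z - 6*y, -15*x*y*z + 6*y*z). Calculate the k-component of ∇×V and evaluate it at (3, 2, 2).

20

(∇×V)_3 = ∂V₂/∂x − ∂V₁/∂y
= -4 − (-12*y)
= 12*y - 4
At (3, 2, 2): 20.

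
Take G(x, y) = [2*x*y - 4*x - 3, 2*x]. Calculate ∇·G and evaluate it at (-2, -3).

-10

∂G₁/∂x = 2*y - 4
∂G₂/∂y = 0
∇·G = 2*y - 4
At (-2, -3): -10.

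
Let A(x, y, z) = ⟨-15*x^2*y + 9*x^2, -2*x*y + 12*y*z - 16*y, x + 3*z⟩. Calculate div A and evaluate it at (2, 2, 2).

∂A₁/∂x = -30*x*y + 18*x
∂A₂/∂y = -2*x + 12*z - 16
∂A₃/∂z = 3
∇·A = -30*x*y + 16*x + 12*z - 13
At (2, 2, 2): -77.

-77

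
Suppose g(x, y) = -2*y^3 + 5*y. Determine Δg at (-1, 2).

-24

∂²g/∂x² = 0
∂²g/∂y² = -12*y
∇²g = -12*y
At (-1, 2): -24.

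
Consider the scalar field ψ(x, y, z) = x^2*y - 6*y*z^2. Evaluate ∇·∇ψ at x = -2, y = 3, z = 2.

-30

∂²ψ/∂x² = 2*y
∂²ψ/∂y² = 0
∂²ψ/∂z² = -12*y
∇²ψ = -10*y
At (-2, 3, 2): -30.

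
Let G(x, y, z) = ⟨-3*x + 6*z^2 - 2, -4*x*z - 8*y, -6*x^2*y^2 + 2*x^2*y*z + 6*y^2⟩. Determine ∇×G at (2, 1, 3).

(∇×G)₁ = ∂G₃/∂y − ∂G₂/∂z = -12*x^2*y + 2*x^2*z + 4*x + 12*y
(∇×G)₂ = ∂G₁/∂z − ∂G₃/∂x = 12*x*y^2 - 4*x*y*z + 12*z
(∇×G)₃ = ∂G₂/∂x − ∂G₁/∂y = -4*z
∇×G = (-12*x^2*y + 2*x^2*z + 4*x + 12*y, 12*x*y^2 - 4*x*y*z + 12*z, -4*z)
At (2, 1, 3): (-4, 36, -12).

(-4, 36, -12)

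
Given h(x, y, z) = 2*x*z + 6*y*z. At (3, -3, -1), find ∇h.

(-2, -6, -12)

∂h/∂x = 2*z
∂h/∂y = 6*z
∂h/∂z = 2*x + 6*y
∇h = (2*z, 6*z, 2*x + 6*y)
At (3, -3, -1): (-2, -6, -12).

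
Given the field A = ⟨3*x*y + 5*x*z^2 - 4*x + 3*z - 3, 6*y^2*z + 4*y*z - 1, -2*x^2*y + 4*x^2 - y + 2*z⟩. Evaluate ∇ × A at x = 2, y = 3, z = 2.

(-75, 51, -6)

(∇×A)₁ = ∂A₃/∂y − ∂A₂/∂z = -2*x^2 - 6*y^2 - 4*y - 1
(∇×A)₂ = ∂A₁/∂z − ∂A₃/∂x = 4*x*y + 10*x*z - 8*x + 3
(∇×A)₃ = ∂A₂/∂x − ∂A₁/∂y = -3*x
∇×A = (-2*x^2 - 6*y^2 - 4*y - 1, 4*x*y + 10*x*z - 8*x + 3, -3*x)
At (2, 3, 2): (-75, 51, -6).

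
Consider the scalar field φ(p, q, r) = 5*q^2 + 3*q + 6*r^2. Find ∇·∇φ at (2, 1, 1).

∂²φ/∂p² = 0
∂²φ/∂q² = 10
∂²φ/∂r² = 12
∇²φ = 22
At (2, 1, 1): 22.

22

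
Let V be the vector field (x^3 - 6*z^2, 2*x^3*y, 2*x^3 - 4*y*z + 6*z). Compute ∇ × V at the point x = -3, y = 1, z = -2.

(8, -30, 54)

(∇×V)₁ = ∂V₃/∂y − ∂V₂/∂z = -4*z
(∇×V)₂ = ∂V₁/∂z − ∂V₃/∂x = -6*x^2 - 12*z
(∇×V)₃ = ∂V₂/∂x − ∂V₁/∂y = 6*x^2*y
∇×V = (-4*z, -6*x^2 - 12*z, 6*x^2*y)
At (-3, 1, -2): (8, -30, 54).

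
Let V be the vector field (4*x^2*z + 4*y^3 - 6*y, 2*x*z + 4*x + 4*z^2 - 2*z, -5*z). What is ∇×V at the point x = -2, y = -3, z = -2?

(22, 16, -102)

(∇×V)₁ = ∂V₃/∂y − ∂V₂/∂z = -2*x - 8*z + 2
(∇×V)₂ = ∂V₁/∂z − ∂V₃/∂x = 4*x^2
(∇×V)₃ = ∂V₂/∂x − ∂V₁/∂y = -12*y^2 + 2*z + 10
∇×V = (-2*x - 8*z + 2, 4*x^2, -12*y^2 + 2*z + 10)
At (-2, -3, -2): (22, 16, -102).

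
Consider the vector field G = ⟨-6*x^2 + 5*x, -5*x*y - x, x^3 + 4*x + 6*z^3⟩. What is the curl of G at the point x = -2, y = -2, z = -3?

(0, -16, 9)

(∇×G)₁ = ∂G₃/∂y − ∂G₂/∂z = 0
(∇×G)₂ = ∂G₁/∂z − ∂G₃/∂x = -3*x^2 - 4
(∇×G)₃ = ∂G₂/∂x − ∂G₁/∂y = -5*y - 1
∇×G = (0, -3*x^2 - 4, -5*y - 1)
At (-2, -2, -3): (0, -16, 9).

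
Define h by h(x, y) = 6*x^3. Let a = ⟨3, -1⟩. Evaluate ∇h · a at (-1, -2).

54

∂h/∂x = 18*x^2
∂h/∂y = 0
∇h at (-1, -2) = (18, 0)
∇h · a = (18)(3) + (0)(-1) = 54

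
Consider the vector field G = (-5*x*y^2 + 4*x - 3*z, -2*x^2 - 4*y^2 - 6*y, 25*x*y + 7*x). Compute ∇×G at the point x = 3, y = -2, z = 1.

(∇×G)₁ = ∂G₃/∂y − ∂G₂/∂z = 25*x
(∇×G)₂ = ∂G₁/∂z − ∂G₃/∂x = -25*y - 10
(∇×G)₃ = ∂G₂/∂x − ∂G₁/∂y = 10*x*y - 4*x
∇×G = (25*x, -25*y - 10, 10*x*y - 4*x)
At (3, -2, 1): (75, 40, -72).

(75, 40, -72)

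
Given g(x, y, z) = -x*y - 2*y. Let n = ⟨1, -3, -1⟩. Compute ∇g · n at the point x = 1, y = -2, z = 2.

11

∂g/∂x = -y
∂g/∂y = -x - 2
∂g/∂z = 0
∇g at (1, -2, 2) = (2, -3, 0)
∇g · n = (2)(1) + (-3)(-3) + (0)(-1) = 11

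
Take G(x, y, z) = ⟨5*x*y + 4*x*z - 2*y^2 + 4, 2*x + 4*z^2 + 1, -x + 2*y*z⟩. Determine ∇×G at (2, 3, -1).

(∇×G)₁ = ∂G₃/∂y − ∂G₂/∂z = -6*z
(∇×G)₂ = ∂G₁/∂z − ∂G₃/∂x = 4*x + 1
(∇×G)₃ = ∂G₂/∂x − ∂G₁/∂y = -5*x + 4*y + 2
∇×G = (-6*z, 4*x + 1, -5*x + 4*y + 2)
At (2, 3, -1): (6, 9, 4).

(6, 9, 4)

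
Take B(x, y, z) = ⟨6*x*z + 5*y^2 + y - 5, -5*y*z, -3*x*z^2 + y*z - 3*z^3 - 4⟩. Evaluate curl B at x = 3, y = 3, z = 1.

(16, 21, -31)

(∇×B)₁ = ∂B₃/∂y − ∂B₂/∂z = 5*y + z
(∇×B)₂ = ∂B₁/∂z − ∂B₃/∂x = 6*x + 3*z^2
(∇×B)₃ = ∂B₂/∂x − ∂B₁/∂y = -10*y - 1
∇×B = (5*y + z, 6*x + 3*z^2, -10*y - 1)
At (3, 3, 1): (16, 21, -31).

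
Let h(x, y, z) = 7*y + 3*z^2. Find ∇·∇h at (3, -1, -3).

6

∂²h/∂x² = 0
∂²h/∂y² = 0
∂²h/∂z² = 6
∇²h = 6
At (3, -1, -3): 6.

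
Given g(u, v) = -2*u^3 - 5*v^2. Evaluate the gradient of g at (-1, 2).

(-6, -20)

∂g/∂u = -6*u^2
∂g/∂v = -10*v
∇g = (-6*u^2, -10*v)
At (-1, 2): (-6, -20).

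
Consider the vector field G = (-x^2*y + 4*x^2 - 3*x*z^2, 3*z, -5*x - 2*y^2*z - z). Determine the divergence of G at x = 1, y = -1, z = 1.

4

∂G₁/∂x = -2*x*y + 8*x - 3*z^2
∂G₂/∂y = 0
∂G₃/∂z = -2*y^2 - 1
∇·G = -2*x*y + 8*x - 2*y^2 - 3*z^2 - 1
At (1, -1, 1): 4.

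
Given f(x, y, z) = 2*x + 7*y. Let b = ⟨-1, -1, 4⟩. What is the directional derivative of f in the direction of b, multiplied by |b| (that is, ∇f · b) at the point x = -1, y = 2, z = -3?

∂f/∂x = 2
∂f/∂y = 7
∂f/∂z = 0
∇f at (-1, 2, -3) = (2, 7, 0)
∇f · b = (2)(-1) + (7)(-1) + (0)(4) = -9

-9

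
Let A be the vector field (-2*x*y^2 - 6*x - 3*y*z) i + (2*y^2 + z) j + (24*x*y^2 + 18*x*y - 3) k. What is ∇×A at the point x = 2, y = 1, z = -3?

(∇×A)₁ = ∂A₃/∂y − ∂A₂/∂z = 48*x*y + 18*x - 1
(∇×A)₂ = ∂A₁/∂z − ∂A₃/∂x = -24*y^2 - 21*y
(∇×A)₃ = ∂A₂/∂x − ∂A₁/∂y = 4*x*y + 3*z
∇×A = (48*x*y + 18*x - 1, -24*y^2 - 21*y, 4*x*y + 3*z)
At (2, 1, -3): (131, -45, -1).

(131, -45, -1)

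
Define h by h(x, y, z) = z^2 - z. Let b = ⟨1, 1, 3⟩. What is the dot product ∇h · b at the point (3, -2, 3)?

∂h/∂x = 0
∂h/∂y = 0
∂h/∂z = 2*z - 1
∇h at (3, -2, 3) = (0, 0, 5)
∇h · b = (0)(1) + (0)(1) + (5)(3) = 15

15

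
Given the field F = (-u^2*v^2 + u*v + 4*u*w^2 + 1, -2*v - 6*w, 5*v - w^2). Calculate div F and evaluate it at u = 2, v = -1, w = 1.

-5

∂F₁/∂u = -2*u*v^2 + v + 4*w^2
∂F₂/∂v = -2
∂F₃/∂w = -2*w
∇·F = -2*u*v^2 + v + 4*w^2 - 2*w - 2
At (2, -1, 1): -5.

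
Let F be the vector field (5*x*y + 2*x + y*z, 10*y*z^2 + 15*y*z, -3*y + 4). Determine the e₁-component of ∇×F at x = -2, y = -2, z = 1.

(∇×F)_1 = ∂F₃/∂y − ∂F₂/∂z
= -3 − (20*y*z + 15*y)
= -20*y*z - 15*y - 3
At (-2, -2, 1): 67.

67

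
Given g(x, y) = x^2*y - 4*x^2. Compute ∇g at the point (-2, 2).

(8, 4)

∂g/∂x = 2*x*y - 8*x
∂g/∂y = x^2
∇g = (2*x*y - 8*x, x^2)
At (-2, 2): (8, 4).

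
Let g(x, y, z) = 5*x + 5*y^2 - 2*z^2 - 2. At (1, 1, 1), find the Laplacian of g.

6

∂²g/∂x² = 0
∂²g/∂y² = 10
∂²g/∂z² = -4
∇²g = 6
At (1, 1, 1): 6.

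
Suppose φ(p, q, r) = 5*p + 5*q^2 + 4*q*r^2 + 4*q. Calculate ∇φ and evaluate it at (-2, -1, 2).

(5, 10, -16)

∂φ/∂p = 5
∂φ/∂q = 10*q + 4*r^2 + 4
∂φ/∂r = 8*q*r
∇φ = (5, 10*q + 4*r^2 + 4, 8*q*r)
At (-2, -1, 2): (5, 10, -16).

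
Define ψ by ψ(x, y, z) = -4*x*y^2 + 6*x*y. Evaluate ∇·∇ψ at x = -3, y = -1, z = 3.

∂²ψ/∂x² = 0
∂²ψ/∂y² = -8*x
∂²ψ/∂z² = 0
∇²ψ = -8*x
At (-3, -1, 3): 24.

24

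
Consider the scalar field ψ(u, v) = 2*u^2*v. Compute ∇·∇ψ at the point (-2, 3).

∂²ψ/∂u² = 4*v
∂²ψ/∂v² = 0
∇²ψ = 4*v
At (-2, 3): 12.

12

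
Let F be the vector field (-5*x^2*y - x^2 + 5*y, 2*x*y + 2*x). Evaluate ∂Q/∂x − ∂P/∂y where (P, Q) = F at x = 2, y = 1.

∂F₂/∂x = 2*y + 2
∂F₁/∂y = -5*x^2 + 5
Scalar curl = 5*x^2 + 2*y - 3
At (2, 1): 19.

19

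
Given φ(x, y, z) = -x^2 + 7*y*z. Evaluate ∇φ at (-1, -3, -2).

∂φ/∂x = -2*x
∂φ/∂y = 7*z
∂φ/∂z = 7*y
∇φ = (-2*x, 7*z, 7*y)
At (-1, -3, -2): (2, -14, -21).

(2, -14, -21)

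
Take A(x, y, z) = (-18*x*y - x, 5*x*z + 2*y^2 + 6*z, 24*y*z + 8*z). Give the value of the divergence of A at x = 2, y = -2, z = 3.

-13

∂A₁/∂x = -18*y - 1
∂A₂/∂y = 4*y
∂A₃/∂z = 24*y + 8
∇·A = 10*y + 7
At (2, -2, 3): -13.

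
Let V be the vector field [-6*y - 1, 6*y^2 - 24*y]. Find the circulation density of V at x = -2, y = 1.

∂V₂/∂x = 0
∂V₁/∂y = -6
Scalar curl = 6
At (-2, 1): 6.

6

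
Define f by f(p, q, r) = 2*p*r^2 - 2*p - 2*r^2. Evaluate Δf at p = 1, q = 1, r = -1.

0

∂²f/∂p² = 0
∂²f/∂q² = 0
∂²f/∂r² = 4*(p - 1)
∇²f = 4*p - 4
At (1, 1, -1): 0.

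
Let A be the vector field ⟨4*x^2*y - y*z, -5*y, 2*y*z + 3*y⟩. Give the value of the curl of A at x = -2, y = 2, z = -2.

(-1, -2, -18)

(∇×A)₁ = ∂A₃/∂y − ∂A₂/∂z = 2*z + 3
(∇×A)₂ = ∂A₁/∂z − ∂A₃/∂x = -y
(∇×A)₃ = ∂A₂/∂x − ∂A₁/∂y = -4*x^2 + z
∇×A = (2*z + 3, -y, -4*x^2 + z)
At (-2, 2, -2): (-1, -2, -18).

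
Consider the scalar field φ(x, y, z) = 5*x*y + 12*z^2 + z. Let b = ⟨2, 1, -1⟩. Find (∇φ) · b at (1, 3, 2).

-14

∂φ/∂x = 5*y
∂φ/∂y = 5*x
∂φ/∂z = 24*z + 1
∇φ at (1, 3, 2) = (15, 5, 49)
∇φ · b = (15)(2) + (5)(1) + (49)(-1) = -14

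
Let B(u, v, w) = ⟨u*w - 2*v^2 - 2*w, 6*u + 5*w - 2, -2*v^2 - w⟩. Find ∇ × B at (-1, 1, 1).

(∇×B)₁ = ∂B₃/∂v − ∂B₂/∂w = -4*v - 5
(∇×B)₂ = ∂B₁/∂w − ∂B₃/∂u = u - 2
(∇×B)₃ = ∂B₂/∂u − ∂B₁/∂v = 4*v + 6
∇×B = (-4*v - 5, u - 2, 4*v + 6)
At (-1, 1, 1): (-9, -3, 10).

(-9, -3, 10)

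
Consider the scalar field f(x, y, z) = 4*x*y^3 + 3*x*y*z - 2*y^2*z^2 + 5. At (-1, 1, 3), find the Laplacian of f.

-64

∂²f/∂x² = 0
∂²f/∂y² = 4*(6*x*y - z^2)
∂²f/∂z² = -4*y^2
∇²f = 24*x*y - 4*y^2 - 4*z^2
At (-1, 1, 3): -64.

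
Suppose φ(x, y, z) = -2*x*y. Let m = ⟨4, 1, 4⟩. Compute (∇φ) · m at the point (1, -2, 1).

∂φ/∂x = -2*y
∂φ/∂y = -2*x
∂φ/∂z = 0
∇φ at (1, -2, 1) = (4, -2, 0)
∇φ · m = (4)(4) + (-2)(1) + (0)(4) = 14

14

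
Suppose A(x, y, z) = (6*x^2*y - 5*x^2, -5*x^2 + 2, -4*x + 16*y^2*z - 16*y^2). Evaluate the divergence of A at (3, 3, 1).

∂A₁/∂x = 12*x*y - 10*x
∂A₂/∂y = 0
∂A₃/∂z = 16*y^2
∇·A = 12*x*y - 10*x + 16*y^2
At (3, 3, 1): 222.

222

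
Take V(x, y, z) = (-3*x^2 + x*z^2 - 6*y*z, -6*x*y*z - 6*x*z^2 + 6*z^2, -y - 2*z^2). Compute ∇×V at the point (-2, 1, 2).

(∇×V)₁ = ∂V₃/∂y − ∂V₂/∂z = 6*x*y + 12*x*z - 12*z - 1
(∇×V)₂ = ∂V₁/∂z − ∂V₃/∂x = 2*x*z - 6*y
(∇×V)₃ = ∂V₂/∂x − ∂V₁/∂y = -6*y*z - 6*z^2 + 6*z
∇×V = (6*x*y + 12*x*z - 12*z - 1, 2*x*z - 6*y, -6*y*z - 6*z^2 + 6*z)
At (-2, 1, 2): (-85, -14, -24).

(-85, -14, -24)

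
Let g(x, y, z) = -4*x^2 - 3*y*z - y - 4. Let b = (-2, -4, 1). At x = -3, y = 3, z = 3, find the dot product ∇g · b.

-17

∂g/∂x = -8*x
∂g/∂y = -3*z - 1
∂g/∂z = -3*y
∇g at (-3, 3, 3) = (24, -10, -9)
∇g · b = (24)(-2) + (-10)(-4) + (-9)(1) = -17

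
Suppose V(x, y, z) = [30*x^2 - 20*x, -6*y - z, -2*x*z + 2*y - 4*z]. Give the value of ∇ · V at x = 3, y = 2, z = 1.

∂V₁/∂x = 60*x - 20
∂V₂/∂y = -6
∂V₃/∂z = -2*x - 4
∇·V = 58*x - 30
At (3, 2, 1): 144.

144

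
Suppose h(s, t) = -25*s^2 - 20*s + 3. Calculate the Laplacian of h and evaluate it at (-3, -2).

-50

∂²h/∂s² = -50
∂²h/∂t² = 0
∇²h = -50
At (-3, -2): -50.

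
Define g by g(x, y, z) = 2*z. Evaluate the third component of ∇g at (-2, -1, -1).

2

(∇g)_3 = ∂g/∂z = 2
At (-2, -1, -1): 2.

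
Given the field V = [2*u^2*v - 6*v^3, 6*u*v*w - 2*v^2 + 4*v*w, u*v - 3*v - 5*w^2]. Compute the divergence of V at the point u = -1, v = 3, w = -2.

∂V₁/∂u = 4*u*v
∂V₂/∂v = 6*u*w - 4*v + 4*w
∂V₃/∂w = -10*w
∇·V = 4*u*v + 6*u*w - 4*v - 6*w
At (-1, 3, -2): 0.

0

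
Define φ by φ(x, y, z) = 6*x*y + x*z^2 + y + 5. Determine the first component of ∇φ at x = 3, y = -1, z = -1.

-5

(∇φ)_1 = ∂φ/∂x = 6*y + z^2
At (3, -1, -1): -5.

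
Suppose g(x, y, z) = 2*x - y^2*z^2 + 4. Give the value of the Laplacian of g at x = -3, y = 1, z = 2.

-10

∂²g/∂x² = 0
∂²g/∂y² = -2*z^2
∂²g/∂z² = -2*y^2
∇²g = -2*y^2 - 2*z^2
At (-3, 1, 2): -10.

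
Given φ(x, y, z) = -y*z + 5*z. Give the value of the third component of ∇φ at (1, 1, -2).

(∇φ)_3 = ∂φ/∂z = -y + 5
At (1, 1, -2): 4.

4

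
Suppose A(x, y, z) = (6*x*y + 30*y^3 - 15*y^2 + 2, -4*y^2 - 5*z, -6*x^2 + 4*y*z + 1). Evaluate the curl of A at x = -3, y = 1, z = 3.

(∇×A)₁ = ∂A₃/∂y − ∂A₂/∂z = 4*z + 5
(∇×A)₂ = ∂A₁/∂z − ∂A₃/∂x = 12*x
(∇×A)₃ = ∂A₂/∂x − ∂A₁/∂y = -6*x - 90*y^2 + 30*y
∇×A = (4*z + 5, 12*x, -6*x - 90*y^2 + 30*y)
At (-3, 1, 3): (17, -36, -42).

(17, -36, -42)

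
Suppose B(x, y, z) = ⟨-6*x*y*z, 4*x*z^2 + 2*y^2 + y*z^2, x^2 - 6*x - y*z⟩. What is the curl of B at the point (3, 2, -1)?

(∇×B)₁ = ∂B₃/∂y − ∂B₂/∂z = -8*x*z - 2*y*z - z
(∇×B)₂ = ∂B₁/∂z − ∂B₃/∂x = -6*x*y - 2*x + 6
(∇×B)₃ = ∂B₂/∂x − ∂B₁/∂y = 6*x*z + 4*z^2
∇×B = (-8*x*z - 2*y*z - z, -6*x*y - 2*x + 6, 6*x*z + 4*z^2)
At (3, 2, -1): (29, -36, -14).

(29, -36, -14)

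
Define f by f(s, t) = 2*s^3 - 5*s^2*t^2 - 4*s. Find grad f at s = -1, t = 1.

∂f/∂s = 6*s^2 - 10*s*t^2 - 4
∂f/∂t = -10*s^2*t
∇f = (6*s^2 - 10*s*t^2 - 4, -10*s^2*t)
At (-1, 1): (12, -10).

(12, -10)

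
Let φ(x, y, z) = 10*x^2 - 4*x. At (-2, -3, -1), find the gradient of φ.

∂φ/∂x = 20*x - 4
∂φ/∂y = 0
∂φ/∂z = 0
∇φ = (20*x - 4, 0, 0)
At (-2, -3, -1): (-44, 0, 0).

(-44, 0, 0)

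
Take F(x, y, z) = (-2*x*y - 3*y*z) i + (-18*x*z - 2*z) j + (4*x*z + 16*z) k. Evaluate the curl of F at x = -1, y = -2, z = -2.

(-16, 14, 28)

(∇×F)₁ = ∂F₃/∂y − ∂F₂/∂z = 18*x + 2
(∇×F)₂ = ∂F₁/∂z − ∂F₃/∂x = -3*y - 4*z
(∇×F)₃ = ∂F₂/∂x − ∂F₁/∂y = 2*x - 15*z
∇×F = (18*x + 2, -3*y - 4*z, 2*x - 15*z)
At (-1, -2, -2): (-16, 14, 28).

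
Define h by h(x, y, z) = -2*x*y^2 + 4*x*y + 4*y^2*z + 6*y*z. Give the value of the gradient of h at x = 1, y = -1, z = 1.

(-6, 6, -2)

∂h/∂x = -2*y^2 + 4*y
∂h/∂y = -4*x*y + 4*x + 8*y*z + 6*z
∂h/∂z = 4*y^2 + 6*y
∇h = (-2*y^2 + 4*y, -4*x*y + 4*x + 8*y*z + 6*z, 4*y^2 + 6*y)
At (1, -1, 1): (-6, 6, -2).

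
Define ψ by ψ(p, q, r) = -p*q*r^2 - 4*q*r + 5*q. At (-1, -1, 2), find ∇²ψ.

-2

∂²ψ/∂p² = 0
∂²ψ/∂q² = 0
∂²ψ/∂r² = -2*p*q
∇²ψ = -2*p*q
At (-1, -1, 2): -2.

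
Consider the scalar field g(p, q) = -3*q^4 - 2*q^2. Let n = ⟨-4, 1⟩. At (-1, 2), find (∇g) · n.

-104

∂g/∂p = 0
∂g/∂q = -12*q^3 - 4*q
∇g at (-1, 2) = (0, -104)
∇g · n = (0)(-4) + (-104)(1) = -104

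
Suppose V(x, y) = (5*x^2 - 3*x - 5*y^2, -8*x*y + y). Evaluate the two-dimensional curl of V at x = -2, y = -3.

-6

∂V₂/∂x = -8*y
∂V₁/∂y = -10*y
Scalar curl = 2*y
At (-2, -3): -6.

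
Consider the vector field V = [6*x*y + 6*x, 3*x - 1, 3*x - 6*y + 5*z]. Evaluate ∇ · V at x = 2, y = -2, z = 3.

∂V₁/∂x = 6*y + 6
∂V₂/∂y = 0
∂V₃/∂z = 5
∇·V = 6*y + 11
At (2, -2, 3): -1.

-1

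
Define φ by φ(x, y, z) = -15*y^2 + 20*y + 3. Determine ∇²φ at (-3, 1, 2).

-30

∂²φ/∂x² = 0
∂²φ/∂y² = -30
∂²φ/∂z² = 0
∇²φ = -30
At (-3, 1, 2): -30.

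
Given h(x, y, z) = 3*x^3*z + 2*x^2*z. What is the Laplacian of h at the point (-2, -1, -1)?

∂²h/∂x² = 2*z*(9*x + 2)
∂²h/∂y² = 0
∂²h/∂z² = 0
∇²h = 18*x*z + 4*z
At (-2, -1, -1): 32.

32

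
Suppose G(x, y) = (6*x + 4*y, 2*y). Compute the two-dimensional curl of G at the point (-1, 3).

-4

∂G₂/∂x = 0
∂G₁/∂y = 4
Scalar curl = -4
At (-1, 3): -4.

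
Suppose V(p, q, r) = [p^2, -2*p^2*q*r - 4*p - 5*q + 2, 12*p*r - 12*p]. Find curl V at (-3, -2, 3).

(∇×V)₁ = ∂V₃/∂q − ∂V₂/∂r = 2*p^2*q
(∇×V)₂ = ∂V₁/∂r − ∂V₃/∂p = -12*r + 12
(∇×V)₃ = ∂V₂/∂p − ∂V₁/∂q = -4*p*q*r - 4
∇×V = (2*p^2*q, -12*r + 12, -4*p*q*r - 4)
At (-3, -2, 3): (-36, -24, -76).

(-36, -24, -76)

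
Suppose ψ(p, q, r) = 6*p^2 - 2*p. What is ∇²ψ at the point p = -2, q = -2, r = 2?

∂²ψ/∂p² = 12
∂²ψ/∂q² = 0
∂²ψ/∂r² = 0
∇²ψ = 12
At (-2, -2, 2): 12.

12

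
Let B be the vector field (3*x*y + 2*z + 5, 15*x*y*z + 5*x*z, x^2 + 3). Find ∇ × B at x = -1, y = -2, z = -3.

(∇×B)₁ = ∂B₃/∂y − ∂B₂/∂z = -15*x*y - 5*x
(∇×B)₂ = ∂B₁/∂z − ∂B₃/∂x = -2*x + 2
(∇×B)₃ = ∂B₂/∂x − ∂B₁/∂y = -3*x + 15*y*z + 5*z
∇×B = (-15*x*y - 5*x, -2*x + 2, -3*x + 15*y*z + 5*z)
At (-1, -2, -3): (-25, 4, 78).

(-25, 4, 78)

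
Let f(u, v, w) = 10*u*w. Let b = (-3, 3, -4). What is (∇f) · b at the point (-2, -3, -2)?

∂f/∂u = 10*w
∂f/∂v = 0
∂f/∂w = 10*u
∇f at (-2, -3, -2) = (-20, 0, -20)
∇f · b = (-20)(-3) + (0)(3) + (-20)(-4) = 140

140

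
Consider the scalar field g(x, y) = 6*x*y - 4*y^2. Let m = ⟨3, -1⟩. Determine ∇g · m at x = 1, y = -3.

-84

∂g/∂x = 6*y
∂g/∂y = 6*x - 8*y
∇g at (1, -3) = (-18, 30)
∇g · m = (-18)(3) + (30)(-1) = -84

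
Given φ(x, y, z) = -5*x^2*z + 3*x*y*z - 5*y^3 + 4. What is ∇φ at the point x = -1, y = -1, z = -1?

(-7, -12, -2)

∂φ/∂x = -10*x*z + 3*y*z
∂φ/∂y = 3*x*z - 15*y^2
∂φ/∂z = -5*x^2 + 3*x*y
∇φ = (-10*x*z + 3*y*z, 3*x*z - 15*y^2, -5*x^2 + 3*x*y)
At (-1, -1, -1): (-7, -12, -2).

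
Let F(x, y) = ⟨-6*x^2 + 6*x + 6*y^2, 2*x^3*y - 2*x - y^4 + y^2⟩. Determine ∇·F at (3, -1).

∂F₁/∂x = -12*x + 6
∂F₂/∂y = 2*x^3 - 4*y^3 + 2*y
∇·F = 2*x^3 - 12*x - 4*y^3 + 2*y + 6
At (3, -1): 26.

26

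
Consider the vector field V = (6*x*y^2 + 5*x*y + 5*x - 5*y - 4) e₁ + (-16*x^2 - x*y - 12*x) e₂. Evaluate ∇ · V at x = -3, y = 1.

19

∂V₁/∂x = 6*y^2 + 5*y + 5
∂V₂/∂y = -x
∇·V = -x + 6*y^2 + 5*y + 5
At (-3, 1): 19.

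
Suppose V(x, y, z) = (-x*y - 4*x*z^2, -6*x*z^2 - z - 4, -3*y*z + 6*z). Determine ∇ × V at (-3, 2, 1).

(-38, 24, -9)

(∇×V)₁ = ∂V₃/∂y − ∂V₂/∂z = 12*x*z - 3*z + 1
(∇×V)₂ = ∂V₁/∂z − ∂V₃/∂x = -8*x*z
(∇×V)₃ = ∂V₂/∂x − ∂V₁/∂y = x - 6*z^2
∇×V = (12*x*z - 3*z + 1, -8*x*z, x - 6*z^2)
At (-3, 2, 1): (-38, 24, -9).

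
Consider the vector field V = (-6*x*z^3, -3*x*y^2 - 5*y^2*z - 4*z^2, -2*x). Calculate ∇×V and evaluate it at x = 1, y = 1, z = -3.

(∇×V)₁ = ∂V₃/∂y − ∂V₂/∂z = 5*y^2 + 8*z
(∇×V)₂ = ∂V₁/∂z − ∂V₃/∂x = -18*x*z^2 + 2
(∇×V)₃ = ∂V₂/∂x − ∂V₁/∂y = -3*y^2
∇×V = (5*y^2 + 8*z, -18*x*z^2 + 2, -3*y^2)
At (1, 1, -3): (-19, -160, -3).

(-19, -160, -3)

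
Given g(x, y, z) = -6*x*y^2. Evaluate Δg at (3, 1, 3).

∂²g/∂x² = 0
∂²g/∂y² = -12*x
∂²g/∂z² = 0
∇²g = -12*x
At (3, 1, 3): -36.

-36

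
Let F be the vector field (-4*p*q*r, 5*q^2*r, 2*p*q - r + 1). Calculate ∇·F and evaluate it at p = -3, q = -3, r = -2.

∂F₁/∂p = -4*q*r
∂F₂/∂q = 10*q*r
∂F₃/∂r = -1
∇·F = 6*q*r - 1
At (-3, -3, -2): 35.

35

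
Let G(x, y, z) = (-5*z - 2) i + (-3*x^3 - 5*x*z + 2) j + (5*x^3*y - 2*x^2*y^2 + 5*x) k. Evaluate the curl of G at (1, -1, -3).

(∇×G)₁ = ∂G₃/∂y − ∂G₂/∂z = 5*x^3 - 4*x^2*y + 5*x
(∇×G)₂ = ∂G₁/∂z − ∂G₃/∂x = -15*x^2*y + 4*x*y^2 - 10
(∇×G)₃ = ∂G₂/∂x − ∂G₁/∂y = -9*x^2 - 5*z
∇×G = (5*x^3 - 4*x^2*y + 5*x, -15*x^2*y + 4*x*y^2 - 10, -9*x^2 - 5*z)
At (1, -1, -3): (14, 9, 6).

(14, 9, 6)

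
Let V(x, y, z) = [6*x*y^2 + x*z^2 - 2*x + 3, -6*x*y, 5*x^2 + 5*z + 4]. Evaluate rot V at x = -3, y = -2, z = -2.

(0, 42, -60)

(∇×V)₁ = ∂V₃/∂y − ∂V₂/∂z = 0
(∇×V)₂ = ∂V₁/∂z − ∂V₃/∂x = 2*x*z - 10*x
(∇×V)₃ = ∂V₂/∂x − ∂V₁/∂y = -12*x*y - 6*y
∇×V = (0, 2*x*z - 10*x, -12*x*y - 6*y)
At (-3, -2, -2): (0, 42, -60).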